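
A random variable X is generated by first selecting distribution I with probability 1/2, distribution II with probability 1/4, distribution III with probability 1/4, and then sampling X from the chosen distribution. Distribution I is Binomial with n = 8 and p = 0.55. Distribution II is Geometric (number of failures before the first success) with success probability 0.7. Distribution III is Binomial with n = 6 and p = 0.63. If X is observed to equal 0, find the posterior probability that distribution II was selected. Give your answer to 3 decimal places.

0.992

Likelihoods P(X=0 | ·): I: 0.00168151; II: 0.7; III: 0.00256573.
Posterior ∝ prior × likelihood. Numerator for II: 0.25·0.7 = 0.175.
Normalizing constant: 0.5·0.00168151 + 0.25·0.7 + 0.25·0.00256573 = 0.176482.
P(II | observation) = 0.175 / 0.176482 = 0.991601.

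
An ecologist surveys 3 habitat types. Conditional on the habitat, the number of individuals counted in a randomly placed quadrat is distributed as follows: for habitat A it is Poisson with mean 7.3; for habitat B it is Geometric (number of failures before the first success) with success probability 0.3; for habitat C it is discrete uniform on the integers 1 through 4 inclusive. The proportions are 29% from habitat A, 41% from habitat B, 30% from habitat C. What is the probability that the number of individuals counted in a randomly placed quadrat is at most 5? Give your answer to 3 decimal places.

0.738

Conditional on each habitat, P(X ≤ 5): A: 0.264043; B: 0.882351; C: 1.
By total probability, P(X ≤ 5) = 0.29·0.264043 + 0.41·0.882351 + 0.3·1 = 0.738336.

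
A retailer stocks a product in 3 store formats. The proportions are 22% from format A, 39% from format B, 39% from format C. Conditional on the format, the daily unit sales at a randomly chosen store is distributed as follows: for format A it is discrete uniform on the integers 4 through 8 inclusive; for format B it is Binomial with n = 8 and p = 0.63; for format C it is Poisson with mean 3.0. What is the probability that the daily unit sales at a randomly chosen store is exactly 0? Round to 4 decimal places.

Conditional on each format, P(X = 0): A: 0; B: 0.000351248; C: 0.0497871.
By total probability, P(X = 0) = 0.22·0 + 0.39·0.000351248 + 0.39·0.0497871 = 0.0195539.

0.0196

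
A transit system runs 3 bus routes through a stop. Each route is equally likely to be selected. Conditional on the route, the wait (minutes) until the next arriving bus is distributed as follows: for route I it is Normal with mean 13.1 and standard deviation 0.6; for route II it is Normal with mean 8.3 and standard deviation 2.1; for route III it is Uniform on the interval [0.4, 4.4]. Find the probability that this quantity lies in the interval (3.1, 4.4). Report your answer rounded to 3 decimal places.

0.117

Conditional on each route, P(3.1 < X < 4.4): I: 0; II: 0.0250058; III: 0.325.
By total probability, P(3.1 < X < 4.4) = 0.333333·0 + 0.333333·0.0250058 + 0.333333·0.325 = 0.116669.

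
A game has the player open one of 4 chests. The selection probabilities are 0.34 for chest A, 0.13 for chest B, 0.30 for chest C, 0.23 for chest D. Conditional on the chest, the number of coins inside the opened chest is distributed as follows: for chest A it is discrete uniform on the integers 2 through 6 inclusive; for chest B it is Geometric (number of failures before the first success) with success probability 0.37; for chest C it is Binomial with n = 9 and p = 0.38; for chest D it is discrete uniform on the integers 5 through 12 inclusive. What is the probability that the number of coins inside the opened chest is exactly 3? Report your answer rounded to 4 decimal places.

Conditional on each chest, P(X = 3): A: 0.2; B: 0.0925174; C: 0.261806; D: 0.
By total probability, P(X = 3) = 0.34·0.2 + 0.13·0.0925174 + 0.3·0.261806 + 0.23·0 = 0.158569.

0.1586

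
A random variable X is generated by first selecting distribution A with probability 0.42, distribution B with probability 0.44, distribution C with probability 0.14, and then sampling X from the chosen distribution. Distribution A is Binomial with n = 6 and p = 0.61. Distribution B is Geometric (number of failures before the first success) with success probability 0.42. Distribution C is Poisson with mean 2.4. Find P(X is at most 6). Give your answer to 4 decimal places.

Conditional on each component, P(X ≤ 6): A: 1; B: 0.97792; C: 0.988406.
By total probability, P(X ≤ 6) = 0.42·1 + 0.44·0.97792 + 0.14·0.988406 = 0.988662.

0.9887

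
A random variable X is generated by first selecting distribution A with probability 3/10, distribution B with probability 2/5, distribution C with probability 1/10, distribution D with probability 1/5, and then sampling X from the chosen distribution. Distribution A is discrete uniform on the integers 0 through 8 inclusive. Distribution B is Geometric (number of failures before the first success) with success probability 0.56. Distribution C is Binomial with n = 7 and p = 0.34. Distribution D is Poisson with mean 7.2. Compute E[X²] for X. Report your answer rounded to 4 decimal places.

For each component E[X²] = Var + (mean)², giving A: 22.6667; B: 2.02041; C: 7.2352; D: 59.04.
Overall E[X²] = 0.3·22.6667 + 0.4·2.02041 + 0.1·7.2352 + 0.2·59.04 = 20.1397.

20.1397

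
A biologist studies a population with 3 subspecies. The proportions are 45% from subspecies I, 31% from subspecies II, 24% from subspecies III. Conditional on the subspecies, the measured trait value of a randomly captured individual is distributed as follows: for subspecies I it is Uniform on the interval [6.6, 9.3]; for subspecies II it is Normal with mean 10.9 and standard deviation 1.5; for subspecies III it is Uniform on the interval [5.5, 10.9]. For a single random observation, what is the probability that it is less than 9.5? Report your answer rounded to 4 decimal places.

Conditional on each subspecies, P(X < 9.5): I: 1; II: 0.175324; III: 0.740741.
By total probability, P(X < 9.5) = 0.45·1 + 0.31·0.175324 + 0.24·0.740741 = 0.682128.

0.6821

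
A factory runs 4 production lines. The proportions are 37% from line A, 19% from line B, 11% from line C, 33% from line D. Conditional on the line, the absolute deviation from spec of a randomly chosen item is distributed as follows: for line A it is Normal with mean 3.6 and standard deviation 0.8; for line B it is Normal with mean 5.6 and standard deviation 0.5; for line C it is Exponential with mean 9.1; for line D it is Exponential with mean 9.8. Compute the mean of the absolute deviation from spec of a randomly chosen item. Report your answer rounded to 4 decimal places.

6.6310

Component means — A: 3.6; B: 5.6; C: 9.1; D: 9.8.
E[X] = 0.37·3.6 + 0.19·5.6 + 0.11·9.1 + 0.33·9.8 = 6.631.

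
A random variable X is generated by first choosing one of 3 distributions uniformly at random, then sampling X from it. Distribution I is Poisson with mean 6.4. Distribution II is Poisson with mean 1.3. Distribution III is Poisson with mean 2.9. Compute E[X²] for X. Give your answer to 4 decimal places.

20.5533

For each component E[X²] = Var + (mean)², giving I: 47.36; II: 2.99; III: 11.31.
Overall E[X²] = 0.333333·47.36 + 0.333333·2.99 + 0.333333·11.31 = 20.5533.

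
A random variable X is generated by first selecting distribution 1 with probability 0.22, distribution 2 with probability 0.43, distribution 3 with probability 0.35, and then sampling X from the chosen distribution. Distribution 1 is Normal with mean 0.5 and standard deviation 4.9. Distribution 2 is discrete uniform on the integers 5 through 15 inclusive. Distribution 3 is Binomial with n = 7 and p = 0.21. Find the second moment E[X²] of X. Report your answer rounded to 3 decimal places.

53.800

For each component E[X²] = Var + (mean)², giving 1: 24.26; 2: 110; 3: 3.3222.
Overall E[X²] = 0.22·24.26 + 0.43·110 + 0.35·3.3222 = 53.8.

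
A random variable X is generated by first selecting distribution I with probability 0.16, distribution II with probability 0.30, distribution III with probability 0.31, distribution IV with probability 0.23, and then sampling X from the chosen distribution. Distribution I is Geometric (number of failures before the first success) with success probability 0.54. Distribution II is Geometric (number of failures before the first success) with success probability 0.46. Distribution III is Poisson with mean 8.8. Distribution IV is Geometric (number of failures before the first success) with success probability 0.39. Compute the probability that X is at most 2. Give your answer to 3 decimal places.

Conditional on each component, P(X ≤ 2): I: 0.902664; II: 0.842536; III: 0.00731357; IV: 0.773019.
By total probability, P(X ≤ 2) = 0.16·0.902664 + 0.3·0.842536 + 0.31·0.00731357 + 0.23·0.773019 = 0.577249.

0.577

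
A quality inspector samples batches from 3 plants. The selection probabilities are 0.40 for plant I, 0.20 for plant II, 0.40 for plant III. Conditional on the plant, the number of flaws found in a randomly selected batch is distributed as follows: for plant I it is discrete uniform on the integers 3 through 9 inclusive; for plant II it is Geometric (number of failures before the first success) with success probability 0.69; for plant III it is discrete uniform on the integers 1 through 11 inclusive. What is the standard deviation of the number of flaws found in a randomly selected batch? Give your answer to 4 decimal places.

3.2650

Per component, I: μ=6, E[X²]=40; II: μ=0.449275, E[X²]=0.852972; III: μ=6, E[X²]=46.
E[X] = 0.4·6 + 0.2·0.449275 + 0.4·6 = 4.88986.
E[X²] = 0.4·40 + 0.2·0.852972 + 0.4·46 = 34.5706.
Var(X) = E[X²] − (E[X])² = 34.5706 − 23.9107 = 10.6599.
SD(X) = √10.6599 = 3.26495.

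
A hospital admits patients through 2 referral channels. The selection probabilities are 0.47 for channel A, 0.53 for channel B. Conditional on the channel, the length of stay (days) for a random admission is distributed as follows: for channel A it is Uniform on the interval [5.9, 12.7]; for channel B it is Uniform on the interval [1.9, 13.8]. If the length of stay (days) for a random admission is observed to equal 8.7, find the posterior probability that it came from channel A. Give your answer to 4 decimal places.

0.6081

Likelihoods f(8.7 | ·): A: 0.147059; B: 0.0840336.
Posterior ∝ prior × likelihood. Numerator for A: 0.47·0.147059 = 0.0691176.
Normalizing constant: 0.47·0.147059 + 0.53·0.0840336 = 0.113655.
P(A | observation) = 0.0691176 / 0.113655 = 0.608133.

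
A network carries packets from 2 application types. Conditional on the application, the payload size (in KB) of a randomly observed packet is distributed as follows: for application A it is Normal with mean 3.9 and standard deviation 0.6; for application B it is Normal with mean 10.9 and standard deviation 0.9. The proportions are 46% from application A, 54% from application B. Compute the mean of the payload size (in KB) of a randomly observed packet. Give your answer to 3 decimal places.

Component means — A: 3.9; B: 10.9.
E[X] = 0.46·3.9 + 0.54·10.9 = 7.68.

7.680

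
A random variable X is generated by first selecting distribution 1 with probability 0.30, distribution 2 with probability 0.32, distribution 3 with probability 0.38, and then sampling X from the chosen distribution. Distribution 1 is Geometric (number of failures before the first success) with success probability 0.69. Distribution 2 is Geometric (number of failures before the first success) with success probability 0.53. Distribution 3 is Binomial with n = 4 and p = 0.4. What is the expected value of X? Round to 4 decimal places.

Component means — 1: 0.449275; 2: 0.886792; 3: 1.6.
E[X] = 0.3·0.449275 + 0.32·0.886792 + 0.38·1.6 = 1.02656.

1.0266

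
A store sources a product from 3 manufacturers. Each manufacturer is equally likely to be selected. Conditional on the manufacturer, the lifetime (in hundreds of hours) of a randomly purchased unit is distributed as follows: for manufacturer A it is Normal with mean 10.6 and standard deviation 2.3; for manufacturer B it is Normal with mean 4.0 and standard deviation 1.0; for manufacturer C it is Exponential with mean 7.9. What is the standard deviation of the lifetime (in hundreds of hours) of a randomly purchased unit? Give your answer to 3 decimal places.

Per component, A: μ=10.6, E[X²]=117.65; B: μ=4, E[X²]=17; C: μ=7.9, E[X²]=124.82.
E[X] = 0.333333·10.6 + 0.333333·4 + 0.333333·7.9 = 7.5.
E[X²] = 0.333333·117.65 + 0.333333·17 + 0.333333·124.82 = 86.49.
Var(X) = E[X²] − (E[X])² = 86.49 − 56.25 = 30.24.
SD(X) = √30.24 = 5.49909.

5.499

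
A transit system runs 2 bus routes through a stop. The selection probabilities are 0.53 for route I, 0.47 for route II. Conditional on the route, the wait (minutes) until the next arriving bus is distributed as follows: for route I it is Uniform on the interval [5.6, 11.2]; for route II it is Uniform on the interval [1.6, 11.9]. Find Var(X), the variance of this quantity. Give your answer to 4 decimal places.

6.2184

Per component, I: μ=8.4, E[X²]=73.1733; II: μ=6.75, E[X²]=54.4033.
E[X] = 0.53·8.4 + 0.47·6.75 = 7.6245.
E[X²] = 0.53·73.1733 + 0.47·54.4033 = 64.3514.
Var(X) = E[X²] − (E[X])² = 64.3514 − 58.133 = 6.21843.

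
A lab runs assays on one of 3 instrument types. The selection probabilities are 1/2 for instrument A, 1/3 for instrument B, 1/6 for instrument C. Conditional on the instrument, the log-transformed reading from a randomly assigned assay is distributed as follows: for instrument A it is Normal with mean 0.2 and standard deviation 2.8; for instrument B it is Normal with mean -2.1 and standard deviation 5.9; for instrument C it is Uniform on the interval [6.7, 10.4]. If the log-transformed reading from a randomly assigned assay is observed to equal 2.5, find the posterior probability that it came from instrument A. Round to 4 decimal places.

0.7535

Likelihoods f(2.5 | ·): A: 0.101679; B: 0.0498954; C: 0.
Posterior ∝ prior × likelihood. Numerator for A: 0.5·0.101679 = 0.0508397.
Normalizing constant: 0.5·0.101679 + 0.333333·0.0498954 + 0.166667·0 = 0.0674715.
P(A | observation) = 0.0508397 / 0.0674715 = 0.753499.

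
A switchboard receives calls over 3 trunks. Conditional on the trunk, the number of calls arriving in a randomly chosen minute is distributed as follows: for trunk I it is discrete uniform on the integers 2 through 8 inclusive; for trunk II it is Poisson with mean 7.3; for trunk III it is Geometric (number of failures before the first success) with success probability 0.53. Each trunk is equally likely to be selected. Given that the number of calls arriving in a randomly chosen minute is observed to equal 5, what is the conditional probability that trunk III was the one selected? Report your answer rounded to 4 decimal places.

Likelihoods P(X=5 | ·): I: 0.142857; II: 0.116703; III: 0.0121553.
Posterior ∝ prior × likelihood. Numerator for III: 0.333333·0.0121553 = 0.00405176.
Normalizing constant: 0.333333·0.142857 + 0.333333·0.116703 + 0.333333·0.0121553 = 0.0905719.
P(III | observation) = 0.00405176 / 0.0905719 = 0.0447353.

0.0447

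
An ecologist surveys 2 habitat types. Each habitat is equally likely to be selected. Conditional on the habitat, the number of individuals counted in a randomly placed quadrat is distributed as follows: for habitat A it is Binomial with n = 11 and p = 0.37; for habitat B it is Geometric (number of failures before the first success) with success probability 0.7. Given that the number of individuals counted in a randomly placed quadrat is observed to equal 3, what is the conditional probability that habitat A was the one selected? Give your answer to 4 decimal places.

Likelihoods P(X=3 | ·): A: 0.207402; B: 0.0189.
Posterior ∝ prior × likelihood. Numerator for A: 0.5·0.207402 = 0.103701.
Normalizing constant: 0.5·0.207402 + 0.5·0.0189 = 0.113151.
P(A | observation) = 0.103701 / 0.113151 = 0.916483.

0.9165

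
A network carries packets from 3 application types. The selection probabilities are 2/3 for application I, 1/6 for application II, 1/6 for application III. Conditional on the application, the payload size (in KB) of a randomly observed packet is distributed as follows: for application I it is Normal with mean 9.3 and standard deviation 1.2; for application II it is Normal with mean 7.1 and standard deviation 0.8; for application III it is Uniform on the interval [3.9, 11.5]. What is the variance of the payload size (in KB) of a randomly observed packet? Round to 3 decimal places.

2.701

Per component, I: μ=9.3, E[X²]=87.93; II: μ=7.1, E[X²]=51.05; III: μ=7.7, E[X²]=64.1033.
E[X] = 0.666667·9.3 + 0.166667·7.1 + 0.166667·7.7 = 8.66667.
E[X²] = 0.666667·87.93 + 0.166667·51.05 + 0.166667·64.1033 = 77.8122.
Var(X) = E[X²] − (E[X])² = 77.8122 − 75.1111 = 2.70111.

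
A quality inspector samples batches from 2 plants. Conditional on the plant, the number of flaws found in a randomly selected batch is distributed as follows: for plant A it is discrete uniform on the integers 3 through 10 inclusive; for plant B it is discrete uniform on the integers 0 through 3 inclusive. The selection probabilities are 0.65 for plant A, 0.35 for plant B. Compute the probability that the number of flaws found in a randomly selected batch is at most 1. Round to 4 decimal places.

0.1750

Conditional on each plant, P(X ≤ 1): A: 0; B: 0.5.
By total probability, P(X ≤ 1) = 0.65·0 + 0.35·0.5 = 0.175.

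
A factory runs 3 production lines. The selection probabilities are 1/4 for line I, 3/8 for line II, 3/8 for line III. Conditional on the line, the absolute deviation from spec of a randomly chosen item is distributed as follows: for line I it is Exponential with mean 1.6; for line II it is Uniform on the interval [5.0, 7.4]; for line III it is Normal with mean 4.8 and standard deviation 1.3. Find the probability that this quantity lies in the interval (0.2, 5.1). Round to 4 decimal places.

0.4476

Conditional on each line, P(0.2 < X < 5.1): I: 0.841222; II: 0.0416667; III: 0.591052.
By total probability, P(0.2 < X < 5.1) = 0.25·0.841222 + 0.375·0.0416667 + 0.375·0.591052 = 0.447575.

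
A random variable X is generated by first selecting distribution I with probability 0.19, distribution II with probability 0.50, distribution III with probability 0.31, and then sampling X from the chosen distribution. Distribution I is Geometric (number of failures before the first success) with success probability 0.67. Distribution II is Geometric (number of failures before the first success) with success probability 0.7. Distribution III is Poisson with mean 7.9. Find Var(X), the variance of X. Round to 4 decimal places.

14.7795

Per component, I: μ=0.492537, E[X²]=0.977723; II: μ=0.428571, E[X²]=0.795918; III: μ=7.9, E[X²]=70.31.
E[X] = 0.19·0.492537 + 0.5·0.428571 + 0.31·7.9 = 2.75687.
E[X²] = 0.19·0.977723 + 0.5·0.795918 + 0.31·70.31 = 22.3798.
Var(X) = E[X²] − (E[X])² = 22.3798 − 7.60032 = 14.7795.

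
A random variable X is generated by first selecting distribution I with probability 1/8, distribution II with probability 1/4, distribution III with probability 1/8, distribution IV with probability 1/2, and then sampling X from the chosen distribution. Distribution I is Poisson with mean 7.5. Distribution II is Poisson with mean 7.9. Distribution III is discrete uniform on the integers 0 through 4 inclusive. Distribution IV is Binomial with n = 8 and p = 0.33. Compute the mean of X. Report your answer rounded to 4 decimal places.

4.4825

Component means — I: 7.5; II: 7.9; III: 2; IV: 2.64.
E[X] = 0.125·7.5 + 0.25·7.9 + 0.125·2 + 0.5·2.64 = 4.4825.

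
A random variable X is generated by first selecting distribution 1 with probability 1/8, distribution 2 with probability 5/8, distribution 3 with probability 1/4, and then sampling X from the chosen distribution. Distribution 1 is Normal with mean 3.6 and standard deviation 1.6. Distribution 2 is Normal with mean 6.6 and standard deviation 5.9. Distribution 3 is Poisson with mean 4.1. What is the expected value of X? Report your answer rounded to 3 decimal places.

5.600

Component means — 1: 3.6; 2: 6.6; 3: 4.1.
E[X] = 0.125·3.6 + 0.625·6.6 + 0.25·4.1 = 5.6.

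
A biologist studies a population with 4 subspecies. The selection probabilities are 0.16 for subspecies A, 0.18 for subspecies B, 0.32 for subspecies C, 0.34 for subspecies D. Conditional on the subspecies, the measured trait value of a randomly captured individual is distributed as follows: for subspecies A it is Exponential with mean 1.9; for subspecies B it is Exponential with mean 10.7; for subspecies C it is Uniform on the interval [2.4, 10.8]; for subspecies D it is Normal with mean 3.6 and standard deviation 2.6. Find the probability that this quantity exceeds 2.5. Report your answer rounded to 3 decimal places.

0.727

Conditional on each subspecies, P(X > 2.5): A: 0.268262; B: 0.791643; C: 0.988095; D: 0.66388.
By total probability, P(X > 2.5) = 0.16·0.268262 + 0.18·0.791643 + 0.32·0.988095 + 0.34·0.66388 = 0.727328.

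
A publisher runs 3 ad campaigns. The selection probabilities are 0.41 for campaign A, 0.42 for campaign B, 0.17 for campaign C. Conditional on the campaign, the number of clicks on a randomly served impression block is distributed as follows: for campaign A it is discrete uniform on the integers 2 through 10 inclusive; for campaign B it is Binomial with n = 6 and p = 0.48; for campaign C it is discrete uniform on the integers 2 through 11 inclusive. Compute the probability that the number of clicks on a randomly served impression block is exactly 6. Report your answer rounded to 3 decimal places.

Conditional on each campaign, P(X = 6): A: 0.111111; B: 0.0122306; C: 0.1.
By total probability, P(X = 6) = 0.41·0.111111 + 0.42·0.0122306 + 0.17·0.1 = 0.0676924.

0.068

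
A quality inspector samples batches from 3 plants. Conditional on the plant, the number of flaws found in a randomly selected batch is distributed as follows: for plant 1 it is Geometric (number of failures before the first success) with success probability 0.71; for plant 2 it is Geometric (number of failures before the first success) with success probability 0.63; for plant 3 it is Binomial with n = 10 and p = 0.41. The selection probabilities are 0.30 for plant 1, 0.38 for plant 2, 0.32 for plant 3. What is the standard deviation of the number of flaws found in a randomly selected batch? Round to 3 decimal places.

Per component, 1: μ=0.408451, E[X²]=0.742115; 2: μ=0.587302, E[X²]=1.27715; 3: μ=4.1, E[X²]=19.229.
E[X] = 0.3·0.408451 + 0.38·0.587302 + 0.32·4.1 = 1.65771.
E[X²] = 0.3·0.742115 + 0.38·1.27715 + 0.32·19.229 = 6.86123.
Var(X) = E[X²] − (E[X])² = 6.86123 − 2.748 = 4.11323.
SD(X) = √4.11323 = 2.02811.

2.028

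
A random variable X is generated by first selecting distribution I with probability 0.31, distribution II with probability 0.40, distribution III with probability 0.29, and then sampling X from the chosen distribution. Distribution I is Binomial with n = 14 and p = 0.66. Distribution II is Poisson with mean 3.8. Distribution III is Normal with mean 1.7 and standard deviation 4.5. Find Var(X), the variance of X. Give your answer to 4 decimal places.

Per component, I: μ=9.24, E[X²]=88.5192; II: μ=3.8, E[X²]=18.24; III: μ=1.7, E[X²]=23.14.
E[X] = 0.31·9.24 + 0.4·3.8 + 0.29·1.7 = 4.8774.
E[X²] = 0.31·88.5192 + 0.4·18.24 + 0.29·23.14 = 41.4476.
Var(X) = E[X²] − (E[X])² = 41.4476 − 23.789 = 17.6585.

17.6585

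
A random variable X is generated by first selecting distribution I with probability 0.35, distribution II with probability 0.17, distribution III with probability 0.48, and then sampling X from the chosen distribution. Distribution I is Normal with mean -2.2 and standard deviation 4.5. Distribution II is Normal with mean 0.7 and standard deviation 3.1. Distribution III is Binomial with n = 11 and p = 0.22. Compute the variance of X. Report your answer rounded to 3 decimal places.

Per component, I: μ=-2.2, E[X²]=25.09; II: μ=0.7, E[X²]=10.1; III: μ=2.42, E[X²]=7.744.
E[X] = 0.35·-2.2 + 0.17·0.7 + 0.48·2.42 = 0.5106.
E[X²] = 0.35·25.09 + 0.17·10.1 + 0.48·7.744 = 14.2156.
Var(X) = E[X²] − (E[X])² = 14.2156 − 0.260712 = 13.9549.

13.955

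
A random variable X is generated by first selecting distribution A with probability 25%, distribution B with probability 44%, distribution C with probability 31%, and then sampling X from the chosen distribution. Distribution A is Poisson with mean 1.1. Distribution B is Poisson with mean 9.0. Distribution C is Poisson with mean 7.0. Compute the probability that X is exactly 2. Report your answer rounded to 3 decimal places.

Conditional on each component, P(X = 2): A: 0.201387; B: 0.0049981; C: 0.0223411.
By total probability, P(X = 2) = 0.25·0.201387 + 0.44·0.0049981 + 0.31·0.0223411 = 0.0594717.

0.059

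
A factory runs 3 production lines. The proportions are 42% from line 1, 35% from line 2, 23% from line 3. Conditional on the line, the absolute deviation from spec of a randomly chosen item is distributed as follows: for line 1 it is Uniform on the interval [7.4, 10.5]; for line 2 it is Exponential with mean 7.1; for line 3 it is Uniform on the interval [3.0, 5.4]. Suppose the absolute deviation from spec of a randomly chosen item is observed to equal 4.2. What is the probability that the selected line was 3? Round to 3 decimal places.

0.778

Likelihoods f(4.2 | ·): 1: 0; 2: 0.0779534; 3: 0.416667.
Posterior ∝ prior × likelihood. Numerator for 3: 0.23·0.416667 = 0.0958333.
Normalizing constant: 0.42·0 + 0.35·0.0779534 + 0.23·0.416667 = 0.123117.
P(3 | observation) = 0.0958333 / 0.123117 = 0.778392.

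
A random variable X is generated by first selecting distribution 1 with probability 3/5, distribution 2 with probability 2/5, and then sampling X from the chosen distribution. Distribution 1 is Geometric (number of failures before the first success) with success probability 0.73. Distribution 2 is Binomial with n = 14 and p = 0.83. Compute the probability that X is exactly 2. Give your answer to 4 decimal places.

Conditional on each component, P(X = 2): 1: 0.053217; 2: 3.65245e-08.
By total probability, P(X = 2) = 0.6·0.053217 + 0.4·3.65245e-08 = 0.0319302.

0.0319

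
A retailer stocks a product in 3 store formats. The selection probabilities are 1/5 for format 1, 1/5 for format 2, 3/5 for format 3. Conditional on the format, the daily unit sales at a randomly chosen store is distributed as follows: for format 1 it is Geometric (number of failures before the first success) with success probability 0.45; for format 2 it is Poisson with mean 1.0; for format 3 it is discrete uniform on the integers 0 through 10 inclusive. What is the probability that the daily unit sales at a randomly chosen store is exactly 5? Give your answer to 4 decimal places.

Conditional on each format, P(X = 5): 1: 0.0226478; 2: 0.00306566; 3: 0.0909091.
By total probability, P(X = 5) = 0.2·0.0226478 + 0.2·0.00306566 + 0.6·0.0909091 = 0.0596881.

0.0597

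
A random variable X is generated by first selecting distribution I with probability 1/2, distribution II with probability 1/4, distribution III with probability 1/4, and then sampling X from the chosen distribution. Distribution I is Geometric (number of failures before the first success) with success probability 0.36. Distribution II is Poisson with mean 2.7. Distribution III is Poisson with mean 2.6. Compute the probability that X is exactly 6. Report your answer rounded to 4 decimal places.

0.0294

Conditional on each component, P(X = 6): I: 0.024739; II: 0.0361622; III: 0.0318671.
By total probability, P(X = 6) = 0.5·0.024739 + 0.25·0.0361622 + 0.25·0.0318671 = 0.0293768.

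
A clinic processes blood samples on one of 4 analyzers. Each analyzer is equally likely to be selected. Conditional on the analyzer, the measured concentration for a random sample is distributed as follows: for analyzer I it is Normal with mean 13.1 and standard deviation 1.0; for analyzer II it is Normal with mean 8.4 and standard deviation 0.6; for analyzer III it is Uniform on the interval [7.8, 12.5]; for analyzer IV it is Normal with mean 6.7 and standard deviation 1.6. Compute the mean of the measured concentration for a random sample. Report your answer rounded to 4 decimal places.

Component means — I: 13.1; II: 8.4; III: 10.15; IV: 6.7.
E[X] = 0.25·13.1 + 0.25·8.4 + 0.25·10.15 + 0.25·6.7 = 9.5875.

9.5875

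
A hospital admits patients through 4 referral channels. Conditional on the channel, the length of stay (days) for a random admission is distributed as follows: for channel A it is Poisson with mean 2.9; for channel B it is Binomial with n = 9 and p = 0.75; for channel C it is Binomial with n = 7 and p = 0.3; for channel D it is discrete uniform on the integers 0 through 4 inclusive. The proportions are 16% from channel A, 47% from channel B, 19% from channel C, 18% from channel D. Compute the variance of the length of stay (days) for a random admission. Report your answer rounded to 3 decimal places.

Per component, A: μ=2.9, E[X²]=11.31; B: μ=6.75, E[X²]=47.25; C: μ=2.1, E[X²]=5.88; D: μ=2, E[X²]=6.
E[X] = 0.16·2.9 + 0.47·6.75 + 0.19·2.1 + 0.18·2 = 4.3955.
E[X²] = 0.16·11.31 + 0.47·47.25 + 0.19·5.88 + 0.18·6 = 26.2143.
Var(X) = E[X²] − (E[X])² = 26.2143 − 19.3204 = 6.89388.

6.894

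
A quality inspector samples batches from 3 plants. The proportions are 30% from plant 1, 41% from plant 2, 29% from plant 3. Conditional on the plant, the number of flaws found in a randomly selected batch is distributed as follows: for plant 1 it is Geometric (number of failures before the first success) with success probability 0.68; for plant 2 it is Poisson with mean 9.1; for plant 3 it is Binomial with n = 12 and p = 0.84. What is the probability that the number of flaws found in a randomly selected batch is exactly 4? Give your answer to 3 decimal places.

0.015

Conditional on each plant, P(X = 4): 1: 0.00713032; 2: 0.0319062; 3: 0.000105848.
By total probability, P(X = 4) = 0.3·0.00713032 + 0.41·0.0319062 + 0.29·0.000105848 = 0.0152513.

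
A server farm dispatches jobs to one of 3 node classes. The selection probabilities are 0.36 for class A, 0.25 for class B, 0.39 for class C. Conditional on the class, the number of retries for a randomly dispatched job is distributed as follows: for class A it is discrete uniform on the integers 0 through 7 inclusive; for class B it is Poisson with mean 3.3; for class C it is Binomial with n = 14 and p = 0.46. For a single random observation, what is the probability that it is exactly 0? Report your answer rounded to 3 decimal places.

0.054

Conditional on each class, P(X = 0): A: 0.125; B: 0.0368832; C: 0.000179272.
By total probability, P(X = 0) = 0.36·0.125 + 0.25·0.0368832 + 0.39·0.000179272 = 0.0542907.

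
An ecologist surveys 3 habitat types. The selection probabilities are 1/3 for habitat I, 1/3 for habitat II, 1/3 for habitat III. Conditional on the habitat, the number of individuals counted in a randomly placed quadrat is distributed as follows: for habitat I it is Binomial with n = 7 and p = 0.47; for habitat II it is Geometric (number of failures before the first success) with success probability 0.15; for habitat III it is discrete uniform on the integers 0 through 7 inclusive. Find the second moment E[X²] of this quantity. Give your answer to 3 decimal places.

For each component E[X²] = Var + (mean)², giving I: 12.5678; II: 69.8889; III: 17.5.
Overall E[X²] = 0.333333·12.5678 + 0.333333·69.8889 + 0.333333·17.5 = 33.3189.

33.319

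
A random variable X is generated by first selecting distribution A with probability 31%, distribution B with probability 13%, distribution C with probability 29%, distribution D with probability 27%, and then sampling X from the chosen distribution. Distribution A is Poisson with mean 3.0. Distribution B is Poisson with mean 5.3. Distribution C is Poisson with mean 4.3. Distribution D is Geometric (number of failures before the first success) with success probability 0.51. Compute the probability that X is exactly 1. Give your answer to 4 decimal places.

0.1341

Conditional on each component, P(X = 1): A: 0.149361; B: 0.0264554; C: 0.0583448; D: 0.2499.
By total probability, P(X = 1) = 0.31·0.149361 + 0.13·0.0264554 + 0.29·0.0583448 + 0.27·0.2499 = 0.134134.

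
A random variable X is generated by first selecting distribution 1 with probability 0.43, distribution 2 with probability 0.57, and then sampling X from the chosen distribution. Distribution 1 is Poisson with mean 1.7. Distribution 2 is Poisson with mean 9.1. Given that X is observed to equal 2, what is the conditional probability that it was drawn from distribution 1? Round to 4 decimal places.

0.9773

Likelihoods P(X=2 | ·): 1: 0.263978; 2: 0.00462352.
Posterior ∝ prior × likelihood. Numerator for 1: 0.43·0.263978 = 0.11351.
Normalizing constant: 0.43·0.263978 + 0.57·0.00462352 = 0.116146.
P(1 | observation) = 0.11351 / 0.116146 = 0.977309.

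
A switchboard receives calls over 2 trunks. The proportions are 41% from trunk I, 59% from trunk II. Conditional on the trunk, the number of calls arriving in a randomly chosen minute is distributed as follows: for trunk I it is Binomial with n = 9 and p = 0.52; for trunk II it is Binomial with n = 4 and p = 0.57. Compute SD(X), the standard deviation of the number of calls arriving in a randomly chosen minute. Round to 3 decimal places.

1.701

Per component, I: μ=4.68, E[X²]=24.1488; II: μ=2.28, E[X²]=6.1788.
E[X] = 0.41·4.68 + 0.59·2.28 = 3.264.
E[X²] = 0.41·24.1488 + 0.59·6.1788 = 13.5465.
Var(X) = E[X²] − (E[X])² = 13.5465 − 10.6537 = 2.8928.
SD(X) = √2.8928 = 1.70082.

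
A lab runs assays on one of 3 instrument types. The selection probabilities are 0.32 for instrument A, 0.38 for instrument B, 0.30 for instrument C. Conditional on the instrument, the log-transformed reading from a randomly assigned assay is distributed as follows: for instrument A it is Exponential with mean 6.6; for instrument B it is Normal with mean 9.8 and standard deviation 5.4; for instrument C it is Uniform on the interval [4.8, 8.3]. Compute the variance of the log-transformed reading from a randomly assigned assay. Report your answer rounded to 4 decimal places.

27.7758

Per component, A: μ=6.6, E[X²]=87.12; B: μ=9.8, E[X²]=125.2; C: μ=6.55, E[X²]=43.9233.
E[X] = 0.32·6.6 + 0.38·9.8 + 0.3·6.55 = 7.801.
E[X²] = 0.32·87.12 + 0.38·125.2 + 0.3·43.9233 = 88.6314.
Var(X) = E[X²] − (E[X])² = 88.6314 − 60.8556 = 27.7758.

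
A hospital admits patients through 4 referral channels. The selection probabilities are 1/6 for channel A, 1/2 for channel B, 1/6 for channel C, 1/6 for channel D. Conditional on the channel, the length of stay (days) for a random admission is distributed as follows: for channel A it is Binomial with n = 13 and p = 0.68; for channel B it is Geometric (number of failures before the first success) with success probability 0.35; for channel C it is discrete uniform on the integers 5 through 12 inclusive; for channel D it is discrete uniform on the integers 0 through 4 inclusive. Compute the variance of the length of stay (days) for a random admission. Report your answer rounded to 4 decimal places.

Per component, A: μ=8.84, E[X²]=80.9744; B: μ=1.85714, E[X²]=8.7551; C: μ=8.5, E[X²]=77.5; D: μ=2, E[X²]=6.
E[X] = 0.166667·8.84 + 0.5·1.85714 + 0.166667·8.5 + 0.166667·2 = 4.1519.
E[X²] = 0.166667·80.9744 + 0.5·8.7551 + 0.166667·77.5 + 0.166667·6 = 31.79.
Var(X) = E[X²] − (E[X])² = 31.79 − 17.2383 = 14.5516.

14.5516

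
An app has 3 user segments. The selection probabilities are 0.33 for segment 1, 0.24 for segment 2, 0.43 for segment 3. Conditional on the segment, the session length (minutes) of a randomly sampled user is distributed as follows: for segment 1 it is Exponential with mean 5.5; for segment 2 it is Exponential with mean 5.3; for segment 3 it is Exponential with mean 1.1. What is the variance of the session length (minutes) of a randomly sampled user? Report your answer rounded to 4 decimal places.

Per component, 1: μ=5.5, E[X²]=60.5; 2: μ=5.3, E[X²]=56.18; 3: μ=1.1, E[X²]=2.42.
E[X] = 0.33·5.5 + 0.24·5.3 + 0.43·1.1 = 3.56.
E[X²] = 0.33·60.5 + 0.24·56.18 + 0.43·2.42 = 34.4888.
Var(X) = E[X²] − (E[X])² = 34.4888 − 12.6736 = 21.8152.

21.8152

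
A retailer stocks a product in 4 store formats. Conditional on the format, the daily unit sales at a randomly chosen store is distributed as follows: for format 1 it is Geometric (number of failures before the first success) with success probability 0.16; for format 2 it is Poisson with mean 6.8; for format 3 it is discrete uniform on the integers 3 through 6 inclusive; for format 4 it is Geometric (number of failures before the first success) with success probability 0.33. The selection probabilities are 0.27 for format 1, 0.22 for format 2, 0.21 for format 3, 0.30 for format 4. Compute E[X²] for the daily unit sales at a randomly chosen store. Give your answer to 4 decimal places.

For each component E[X²] = Var + (mean)², giving 1: 60.375; 2: 53.04; 3: 21.5; 4: 10.2746.
Overall E[X²] = 0.27·60.375 + 0.22·53.04 + 0.21·21.5 + 0.3·10.2746 = 35.5674.

35.5674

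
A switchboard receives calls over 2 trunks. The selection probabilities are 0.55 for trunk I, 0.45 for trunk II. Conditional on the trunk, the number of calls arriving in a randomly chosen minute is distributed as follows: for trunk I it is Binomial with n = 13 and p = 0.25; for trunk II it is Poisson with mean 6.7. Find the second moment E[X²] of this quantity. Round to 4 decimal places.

30.3655

For each component E[X²] = Var + (mean)², giving I: 13; II: 51.59.
Overall E[X²] = 0.55·13 + 0.45·51.59 = 30.3655.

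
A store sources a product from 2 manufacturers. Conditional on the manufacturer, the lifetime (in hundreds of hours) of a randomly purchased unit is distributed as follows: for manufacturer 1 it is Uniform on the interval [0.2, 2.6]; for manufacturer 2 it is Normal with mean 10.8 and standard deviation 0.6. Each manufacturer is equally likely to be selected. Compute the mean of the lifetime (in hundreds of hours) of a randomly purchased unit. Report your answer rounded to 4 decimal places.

6.1000

Component means — 1: 1.4; 2: 10.8.
E[X] = 0.5·1.4 + 0.5·10.8 = 6.1.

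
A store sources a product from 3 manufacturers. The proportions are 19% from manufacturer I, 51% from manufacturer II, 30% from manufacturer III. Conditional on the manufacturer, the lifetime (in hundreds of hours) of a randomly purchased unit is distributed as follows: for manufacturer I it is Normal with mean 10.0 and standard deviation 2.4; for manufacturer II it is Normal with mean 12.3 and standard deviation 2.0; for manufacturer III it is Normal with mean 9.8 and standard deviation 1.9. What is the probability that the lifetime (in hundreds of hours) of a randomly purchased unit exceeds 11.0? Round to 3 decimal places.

Conditional on each manufacturer, P(X > 11.0): I: 0.338461; II: 0.742154; III: 0.263831.
By total probability, P(X > 11.0) = 0.19·0.338461 + 0.51·0.742154 + 0.3·0.263831 = 0.521955.

0.522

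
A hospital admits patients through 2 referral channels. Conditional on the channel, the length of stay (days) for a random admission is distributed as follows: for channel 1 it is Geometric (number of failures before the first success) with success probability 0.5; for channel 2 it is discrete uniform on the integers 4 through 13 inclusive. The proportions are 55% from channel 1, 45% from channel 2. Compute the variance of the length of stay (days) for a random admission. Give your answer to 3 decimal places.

Per component, 1: μ=1, E[X²]=3; 2: μ=8.5, E[X²]=80.5.
E[X] = 0.55·1 + 0.45·8.5 = 4.375.
E[X²] = 0.55·3 + 0.45·80.5 = 37.875.
Var(X) = E[X²] − (E[X])² = 37.875 − 19.1406 = 18.7344.

18.734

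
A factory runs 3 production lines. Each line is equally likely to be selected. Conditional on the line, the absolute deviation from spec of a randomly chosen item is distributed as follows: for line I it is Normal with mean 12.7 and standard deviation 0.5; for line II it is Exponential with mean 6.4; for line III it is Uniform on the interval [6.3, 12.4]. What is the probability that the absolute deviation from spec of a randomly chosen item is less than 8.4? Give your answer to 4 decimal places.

0.3584

Conditional on each line, P(X < 8.4): I: 0; II: 0.730854; III: 0.344262.
By total probability, P(X < 8.4) = 0.333333·0 + 0.333333·0.730854 + 0.333333·0.344262 = 0.358372.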